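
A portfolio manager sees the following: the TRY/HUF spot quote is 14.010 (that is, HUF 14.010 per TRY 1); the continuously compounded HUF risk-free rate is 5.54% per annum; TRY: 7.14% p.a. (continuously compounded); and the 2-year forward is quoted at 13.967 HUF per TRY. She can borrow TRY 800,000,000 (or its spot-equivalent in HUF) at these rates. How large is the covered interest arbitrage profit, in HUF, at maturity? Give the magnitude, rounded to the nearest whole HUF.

HUF 367,479,693

T = 2 years.
Route A — deposit TRY, sell forward: 800,000,000 × 1.153499078779 × 13.967 = HUF 12,888,737,306.65.
Route B — convert at spot, deposit HUF: 800,000,000 × 14.010 × 1.117171450219 = HUF 12,521,257,614.05.
The quoted forward overvalues TRY, so borrow HUF, buy TRY at spot, deposit the TRY at 7.14%, and sell the proceeds forward at 13.967.
The gap between the two covered legs is HUF 367,479,693.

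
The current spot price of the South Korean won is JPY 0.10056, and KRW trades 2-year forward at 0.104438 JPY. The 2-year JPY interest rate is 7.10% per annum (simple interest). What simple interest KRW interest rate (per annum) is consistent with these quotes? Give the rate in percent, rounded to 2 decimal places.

4.98%

T = 2 years.
F/S = 0.104438/0.10056 = 1.0385640 = (growth of JPY) / (growth of KRW).
The JPY side grows by 1 + 0.0710×2 = 1.142000.
That pins the KRW growth at 1.0995952.
(1.0995952 − 1)/T = 0.049798, i.e. 4.98%.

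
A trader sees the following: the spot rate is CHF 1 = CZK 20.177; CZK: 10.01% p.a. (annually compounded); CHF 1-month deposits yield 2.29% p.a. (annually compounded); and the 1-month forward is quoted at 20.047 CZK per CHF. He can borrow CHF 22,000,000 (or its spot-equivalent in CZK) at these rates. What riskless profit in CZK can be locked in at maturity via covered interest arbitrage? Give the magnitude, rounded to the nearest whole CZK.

T = 1/12 years.
Invest the CHF and cover forward: 22,000,000 × 1.00188859202 × 20.047 = CZK 441,866,933.29.
Convert at spot and invest in CZK: 22,000,000 × 20.177 × 1.00798177628 = CZK 447,437,062.60.
The quoted forward undervalues CHF, so borrow CHF, convert to CZK at spot, deposit the CZK at 10.01%, and buy CHF forward at 20.047 to cover the loan.
The gap between the two covered legs is CZK 5,570,129.

CZK 5,570,129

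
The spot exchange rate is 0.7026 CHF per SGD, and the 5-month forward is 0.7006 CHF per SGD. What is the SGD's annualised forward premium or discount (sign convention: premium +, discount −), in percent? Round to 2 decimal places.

-0.68%

T = 5/12 years.
SGD trades forward at -0.28466% vs spot over the period.
Annualise by dividing by T: -0.0028466 / (5/12) = -0.006832 → -0.68%.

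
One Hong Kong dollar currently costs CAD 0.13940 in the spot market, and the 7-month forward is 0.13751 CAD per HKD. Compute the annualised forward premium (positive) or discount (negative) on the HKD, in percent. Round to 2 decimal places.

-2.32%

T = 7/12 years.
(F − S)/S = (0.13751 − 0.1394)/0.1394 = -0.0135581.
Per annum: -0.0135581 / (7/12) = -0.023242 = -2.32%.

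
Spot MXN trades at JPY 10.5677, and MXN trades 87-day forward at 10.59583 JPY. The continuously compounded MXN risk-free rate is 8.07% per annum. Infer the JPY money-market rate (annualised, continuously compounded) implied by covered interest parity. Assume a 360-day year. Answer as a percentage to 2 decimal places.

9.17%

T = 87/360 years.
F/S = 10.59583/10.5677 = 1.0026619 = (growth of JPY) / (growth of MXN).
MXN growth factor: e^(0.0807×87/360) = 1.0196939.
That pins the JPY growth at 1.0224082.
r = ln(1.0224082)/(87/360) = 0.091700 → 9.17%.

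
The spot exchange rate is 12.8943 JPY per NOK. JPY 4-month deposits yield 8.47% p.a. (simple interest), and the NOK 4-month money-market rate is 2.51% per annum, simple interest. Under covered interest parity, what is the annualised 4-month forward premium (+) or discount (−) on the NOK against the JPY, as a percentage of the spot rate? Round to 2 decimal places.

+5.91%

T = 4/12 years.
F = S · g_JPY/g_NOK = 12.8943 × 1.0282333/1.0083667 = 13.1483404.
Annualised premium = (F − S)/S × (1/T) = (13.1483404 − 12.8943)/12.8943 ÷ (4/12) = 5.91%.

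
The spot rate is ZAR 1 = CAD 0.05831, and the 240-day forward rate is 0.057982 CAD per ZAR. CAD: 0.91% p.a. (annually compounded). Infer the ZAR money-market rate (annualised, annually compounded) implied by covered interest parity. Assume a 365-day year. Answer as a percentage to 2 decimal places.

1.78%

T = 240/365 years.
F/S = 0.057982/0.05831 = 0.9943749 = (growth of CAD) / (growth of ZAR).
The CAD side grows by (1 + 0.0091)^(240/365) = 1.0059743.
Hence g_ZAR = 1.011665.
r = 1.011665^(365/240) − 1 = 0.017794 → 1.78%.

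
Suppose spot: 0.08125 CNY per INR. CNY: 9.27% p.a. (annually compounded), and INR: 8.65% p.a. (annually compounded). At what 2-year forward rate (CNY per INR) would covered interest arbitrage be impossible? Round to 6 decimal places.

0.082180

T = 2 years.
Growth of 1 CNY over T: (1 + 0.0927)^2 = 1.1939933.
INR growth factor: (1 + 0.0865)^2 = 1.1804823.
CIP: F = S · (grow CNY)/(grow INR) = 0.08125 × 1.1939933/1.1804823 = 0.08217993 CNY per INR.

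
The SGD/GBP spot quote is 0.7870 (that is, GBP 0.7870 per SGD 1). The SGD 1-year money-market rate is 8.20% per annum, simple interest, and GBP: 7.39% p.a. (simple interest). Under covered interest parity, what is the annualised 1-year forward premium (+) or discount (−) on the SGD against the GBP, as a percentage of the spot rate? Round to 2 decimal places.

T = 1 year.
F = S · g_GBP/g_SGD = 0.787 × 1.073900/1.082000 = 0.7811084.
Annualised premium = (F − S)/S × (1/T) = (0.7811084 − 0.787)/0.787 ÷ 1 = -0.75%.

-0.75%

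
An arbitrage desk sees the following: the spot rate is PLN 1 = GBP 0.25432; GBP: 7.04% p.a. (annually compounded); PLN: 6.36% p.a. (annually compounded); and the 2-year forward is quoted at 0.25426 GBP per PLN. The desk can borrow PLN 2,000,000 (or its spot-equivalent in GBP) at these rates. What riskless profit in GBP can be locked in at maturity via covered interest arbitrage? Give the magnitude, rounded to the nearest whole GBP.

GBP 7,517

T = 2 years.
Keep in PLN, deliver into the forward: 2,000,000·1.13124496·0.25426 = GBP 575,260.69.
Swap to GBP now, deposit: 2,000,000·0.25432·1.14575616 = GBP 582,777.41.
The quoted forward undervalues PLN, so borrow PLN, convert to GBP at spot, deposit the GBP at 7.04%, and buy PLN forward at 0.25426 to cover the loan.
Arbitrage profit = |575,260.69 − 582,777.41| = GBP 7,517.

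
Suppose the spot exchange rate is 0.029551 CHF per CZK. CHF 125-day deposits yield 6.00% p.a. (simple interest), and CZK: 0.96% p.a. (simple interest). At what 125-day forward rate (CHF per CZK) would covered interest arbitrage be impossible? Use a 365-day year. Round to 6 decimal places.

0.030059

T = 125/365 years.
Growth of 1 CHF over T: 1 + 0.0600×125/365 = 1.0205479.
Growth of 1 CZK over T: 1 + 0.0096×125/365 = 1.0032877.
CIP: F = S · (grow CHF)/(grow CZK) = 0.029551 × 1.0205479/1.0032877 = 0.03005938 CHF per CZK.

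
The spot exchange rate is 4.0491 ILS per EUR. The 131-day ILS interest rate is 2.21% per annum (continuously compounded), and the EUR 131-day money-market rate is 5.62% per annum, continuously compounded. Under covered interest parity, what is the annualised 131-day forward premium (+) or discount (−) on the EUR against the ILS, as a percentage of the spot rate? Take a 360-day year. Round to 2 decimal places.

T = 131/360 years.
CIP forward (ILS per EUR) = 4.0491 × 1.0080744/1.0206611 = 3.9991669.
(F − S)/S ÷ T = (3.9991669 − 4.0491)/4.0491/(131/360) = -0.033889 → -3.39%.

-3.39%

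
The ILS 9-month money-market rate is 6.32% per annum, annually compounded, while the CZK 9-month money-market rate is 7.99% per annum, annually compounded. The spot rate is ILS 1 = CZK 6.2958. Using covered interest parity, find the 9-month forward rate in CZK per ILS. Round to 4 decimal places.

T = 9/12 years.
CZK growth factor: (1 + 0.0799)^(9/12) = 1.0593456.
ILS accumulates by (1 + 0.0632)^(9/12) = 1.0470351.
So F = 6.2958 × 1.0593456 / 1.0470351 = 6.369823 (CZK/ILS).

6.3698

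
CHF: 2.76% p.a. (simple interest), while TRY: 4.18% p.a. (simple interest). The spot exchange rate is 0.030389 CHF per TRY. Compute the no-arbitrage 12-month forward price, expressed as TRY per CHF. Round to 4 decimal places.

T = 1 year.
CHF growth factor: 1 + 0.0276×1 = 1.027600.
TRY growth factor: 1 + 0.0418×1 = 1.041800.
CIP: F = S · (grow CHF)/(grow TRY) = 0.030389 × 1.027600/1.041800 = 0.029974790 CHF per TRY.
Quoted the other way: 1/0.029974790 = 33.3614 TRY per CHF.

33.3614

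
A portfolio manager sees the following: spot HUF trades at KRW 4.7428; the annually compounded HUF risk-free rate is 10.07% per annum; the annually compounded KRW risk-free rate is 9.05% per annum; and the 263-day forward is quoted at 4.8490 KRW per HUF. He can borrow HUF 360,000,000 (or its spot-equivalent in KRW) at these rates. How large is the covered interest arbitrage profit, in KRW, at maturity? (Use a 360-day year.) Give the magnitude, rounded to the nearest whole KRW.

T = 263/360 years.
Invest the HUF and cover forward: 360,000,000 × 1.072609143869 × 4.8490 = KRW 1,872,389,425.90.
Convert at spot and invest in KRW: 360,000,000 × 4.7428 × 1.065338549119 = KRW 1,818,967,561.47.
The quoted forward overvalues HUF, so borrow KRW, buy HUF at spot, deposit the HUF at 10.07%, and sell the proceeds forward at 4.8490.
The gap between the two covered legs is KRW 53,421,864.

KRW 53,421,864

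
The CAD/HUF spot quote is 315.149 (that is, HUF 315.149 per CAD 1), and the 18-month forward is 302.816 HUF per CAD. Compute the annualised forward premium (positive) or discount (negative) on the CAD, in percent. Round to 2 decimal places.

T = 18/12 years.
CAD trades forward at -3.91339% vs spot over the period.
Per annum: -0.0391339 / (18/12) = -0.026089 = -2.61%.

-2.61%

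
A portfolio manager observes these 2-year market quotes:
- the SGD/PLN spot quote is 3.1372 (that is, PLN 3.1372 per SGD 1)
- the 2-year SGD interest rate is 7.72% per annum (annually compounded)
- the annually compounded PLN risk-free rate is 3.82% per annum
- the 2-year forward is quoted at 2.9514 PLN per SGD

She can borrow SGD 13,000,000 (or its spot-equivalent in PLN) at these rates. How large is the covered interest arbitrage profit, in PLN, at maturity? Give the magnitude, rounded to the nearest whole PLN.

T = 2 years.
Invest the SGD and cover forward: 13,000,000 × 1.16035984 × 2.9514 = PLN 44,520,918.41.
Convert at spot and invest in PLN: 13,000,000 × 3.1372 × 1.07785924 = PLN 43,958,980.10.
The quoted forward overvalues SGD, so borrow PLN, buy SGD at spot, deposit the SGD at 7.72%, and sell the proceeds forward at 2.9514.
Arbitrage profit = |44,520,918.41 − 43,958,980.10| = PLN 561,938.

PLN 561,938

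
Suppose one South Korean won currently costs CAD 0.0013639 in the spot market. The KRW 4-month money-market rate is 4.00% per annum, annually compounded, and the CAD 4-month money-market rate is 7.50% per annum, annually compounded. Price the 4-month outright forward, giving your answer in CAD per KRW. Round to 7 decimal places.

0.0013790

T = 4/12 years.
Growth of 1 CAD over T: (1 + 0.0750)^(4/12) = 1.0243998.
Growth of 1 KRW over T: (1 + 0.0400)^(4/12) = 1.0131594.
CIP: F = S · (grow CAD)/(grow KRW) = 0.0013639 × 1.0243998/1.0131594 = 0.001379032 CAD per KRW.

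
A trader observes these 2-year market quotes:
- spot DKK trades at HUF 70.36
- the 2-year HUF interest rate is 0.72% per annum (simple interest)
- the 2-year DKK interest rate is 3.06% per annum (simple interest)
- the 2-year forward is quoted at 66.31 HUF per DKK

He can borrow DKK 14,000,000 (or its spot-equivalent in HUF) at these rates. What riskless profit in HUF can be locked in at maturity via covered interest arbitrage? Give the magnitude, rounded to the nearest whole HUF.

T = 2 years.
Invest the DKK and cover forward: 14,000,000 × 1.061200 × 66.31 = HUF 985,154,408.00.
Convert at spot and invest in HUF: 14,000,000 × 70.36 × 1.014400 = HUF 999,224,576.00.
The quoted forward undervalues DKK, so borrow DKK, convert to HUF at spot, deposit the HUF at 0.72%, and buy DKK forward at 66.31 to cover the loan.
The gap between the two covered legs is HUF 14,070,168.

HUF 14,070,168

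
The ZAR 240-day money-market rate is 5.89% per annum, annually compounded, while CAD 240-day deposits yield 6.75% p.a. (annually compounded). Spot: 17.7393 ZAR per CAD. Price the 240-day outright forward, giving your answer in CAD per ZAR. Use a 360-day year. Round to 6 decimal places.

T = 240/360 years.
Growth of 1 ZAR over T: (1 + 0.0589)^(240/360) = 1.038891.
CAD accumulates by (1 + 0.0675)^(240/360) = 1.0445084.
Forward (ZAR per CAD) = 17.7393 × 1.038891 / 1.0445084 = 17.64390.
Invert for CAD per ZAR: 1 / 17.64390 = 0.056677.

0.056677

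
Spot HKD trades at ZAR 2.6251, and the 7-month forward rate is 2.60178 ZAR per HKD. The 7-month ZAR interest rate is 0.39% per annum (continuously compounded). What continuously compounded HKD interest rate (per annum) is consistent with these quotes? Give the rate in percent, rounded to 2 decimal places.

1.92%

T = 7/12 years.
F/S = 2.60178/2.6251 = 0.9911165 = (growth of ZAR) / (growth of HKD).
The ZAR side grows by e^(0.0039×7/12) = 1.0022776.
So the HKD growth factor = 1.0112611.
r = ln(1.0112611)/(7/12) = 0.019197 → 1.92%.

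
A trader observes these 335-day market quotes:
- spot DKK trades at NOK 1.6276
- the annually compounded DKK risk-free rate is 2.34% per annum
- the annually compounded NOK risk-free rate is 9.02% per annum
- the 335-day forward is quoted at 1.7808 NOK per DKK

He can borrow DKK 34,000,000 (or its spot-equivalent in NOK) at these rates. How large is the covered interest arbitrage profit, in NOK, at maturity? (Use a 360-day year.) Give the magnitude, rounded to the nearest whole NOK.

NOK 1,895,363

T = 335/360 years.
Keep in DKK, deliver into the forward: 34,000,000·1.0217574536·1.7808 = NOK 61,864,552.89.
Swap to NOK now, deposit: 34,000,000·1.6276·1.0836813069 = NOK 59,969,189.63.
The quoted forward overvalues DKK, so borrow NOK, buy DKK at spot, deposit the DKK at 2.34%, and sell the proceeds forward at 1.7808.
Arbitrage profit = |61,864,552.89 − 59,969,189.63| = NOK 1,895,363.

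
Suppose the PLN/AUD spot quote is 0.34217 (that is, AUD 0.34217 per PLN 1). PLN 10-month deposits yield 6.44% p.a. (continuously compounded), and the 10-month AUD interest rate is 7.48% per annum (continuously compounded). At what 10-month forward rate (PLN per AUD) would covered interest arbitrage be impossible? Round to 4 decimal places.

2.8973

T = 10/12 years.
AUD accumulates by e^(0.0748×10/12) = 1.0643171.
PLN growth factor: e^(0.0644×10/12) = 1.0551328.
CIP: F = S · (grow AUD)/(grow PLN) = 0.34217 × 1.0643171/1.0551328 = 0.3451484 AUD per PLN.
Quoted the other way: 1/0.3451484 = 2.8973 PLN per AUD.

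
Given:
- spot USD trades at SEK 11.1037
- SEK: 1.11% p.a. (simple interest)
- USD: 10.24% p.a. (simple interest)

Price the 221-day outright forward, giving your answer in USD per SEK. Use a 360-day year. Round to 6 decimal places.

T = 221/360 years.
Growth of 1 SEK over T: 1 + 0.0111×221/360 = 1.0068142.
USD accumulates by 1 + 0.1024×221/360 = 1.0628622.
So F = 11.1037 × 1.0068142 / 1.0628622 = 10.51817 (SEK/USD).
Invert for USD per SEK: 1 / 10.51817 = 0.095074.

0.095074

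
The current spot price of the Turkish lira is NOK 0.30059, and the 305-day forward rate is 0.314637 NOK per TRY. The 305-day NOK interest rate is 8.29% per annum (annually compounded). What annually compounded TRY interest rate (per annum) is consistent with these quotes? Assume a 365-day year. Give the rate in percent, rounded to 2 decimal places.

2.53%

T = 305/365 years.
By CIP, F/S equals the NOK-to-TRY growth ratio: 0.314637/0.30059 = 1.0467314.
NOK growth factor: (1 + 0.0829)^(305/365) = 1.0688151.
Hence g_TRY = 1.0210978.
r = 1.0210978^(365/305) − 1 = 0.025300 → 2.53%.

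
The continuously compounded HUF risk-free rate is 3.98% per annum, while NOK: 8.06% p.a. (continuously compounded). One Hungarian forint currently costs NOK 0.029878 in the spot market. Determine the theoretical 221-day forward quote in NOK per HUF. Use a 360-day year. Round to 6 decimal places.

T = 221/360 years.
NOK growth factor: e^(0.0806×221/360) = 1.050724.
HUF growth factor: e^(0.0398×221/360) = 1.0247337.
Forward (NOK per HUF) = 0.029878 × 1.050724 / 1.0247337 = 0.03063580.

0.030636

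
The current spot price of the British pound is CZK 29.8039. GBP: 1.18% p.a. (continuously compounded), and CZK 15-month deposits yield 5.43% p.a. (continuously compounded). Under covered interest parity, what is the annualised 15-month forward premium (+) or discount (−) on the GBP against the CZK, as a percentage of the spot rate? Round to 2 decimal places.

T = 15/12 years.
CIP forward (CZK per GBP) = 29.8039 × 1.0702315/1.0148593 = 31.4300441.
(F − S)/S ÷ T = (31.4300441 − 29.8039)/29.8039/(15/12) = 0.043649 → 4.36%.

+4.36%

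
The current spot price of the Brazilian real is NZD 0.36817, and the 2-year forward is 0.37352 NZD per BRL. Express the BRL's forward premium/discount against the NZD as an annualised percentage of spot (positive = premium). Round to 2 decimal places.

T = 2 years.
BRL trades forward at +1.45313% vs spot over the period.
×(1/T) gives 0.73% p.a.

+0.73%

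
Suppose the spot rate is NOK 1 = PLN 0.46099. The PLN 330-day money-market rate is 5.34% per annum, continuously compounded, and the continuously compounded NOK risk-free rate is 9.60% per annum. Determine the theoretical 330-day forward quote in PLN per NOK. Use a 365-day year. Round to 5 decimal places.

T = 330/365 years.
PLN growth factor: e^(0.0534×330/365) = 1.0494639.
NOK accumulates by e^(0.0960×330/365) = 1.0906725.
Forward (PLN per NOK) = 0.46099 × 1.0494639 / 1.0906725 = 0.4435725.

0.44357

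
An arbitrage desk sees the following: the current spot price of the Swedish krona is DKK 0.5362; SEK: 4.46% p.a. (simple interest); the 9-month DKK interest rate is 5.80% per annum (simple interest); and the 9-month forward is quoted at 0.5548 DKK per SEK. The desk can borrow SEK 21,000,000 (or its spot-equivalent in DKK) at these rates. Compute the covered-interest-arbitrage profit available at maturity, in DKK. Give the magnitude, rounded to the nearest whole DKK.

DKK 290,501

T = 9/12 years.
Route A — deposit SEK, sell forward: 21,000,000 × 1.033450 × 0.5548 = DKK 12,040,519.26.
Route B — convert at spot, deposit DKK: 21,000,000 × 0.5362 × 1.043500 = DKK 11,750,018.70.
The quoted forward overvalues SEK, so borrow DKK, buy SEK at spot, deposit the SEK at 4.46%, and sell the proceeds forward at 0.5548.
Arbitrage profit = |12,040,519.26 − 11,750,018.70| = DKK 290,501.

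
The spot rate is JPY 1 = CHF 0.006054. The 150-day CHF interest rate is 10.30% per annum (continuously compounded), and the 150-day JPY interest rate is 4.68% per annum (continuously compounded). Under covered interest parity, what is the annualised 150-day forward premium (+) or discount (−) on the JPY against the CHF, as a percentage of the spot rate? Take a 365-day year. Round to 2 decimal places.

+5.69%

T = 150/365 years.
No-arbitrage forward: 0.006054 × 1.0432374 / 1.019419 = 0.006195450 CHF/JPY.
Annualised premium = (F − S)/S × (1/T) = (0.006195450 − 0.006054)/0.006054 ÷ (150/365) = 5.69%.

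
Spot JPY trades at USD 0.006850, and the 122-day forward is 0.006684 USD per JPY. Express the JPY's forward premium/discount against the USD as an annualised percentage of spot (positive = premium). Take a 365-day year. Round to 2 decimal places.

-7.25%

T = 122/365 years.
(F − S)/S = (0.006684 − 0.00685)/0.00685 = -0.0242336.
Annualise by dividing by T: -0.0242336 / (122/365) = -0.072502 → -7.25%.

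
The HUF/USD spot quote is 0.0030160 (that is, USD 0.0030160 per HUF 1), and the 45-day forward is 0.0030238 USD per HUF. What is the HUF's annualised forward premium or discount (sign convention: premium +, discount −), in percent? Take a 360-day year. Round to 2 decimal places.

T = 45/360 years.
(F − S)/S = (0.0030238 − 0.003016)/0.003016 = 0.0025862.
×(1/T) gives 2.07% p.a.

+2.07%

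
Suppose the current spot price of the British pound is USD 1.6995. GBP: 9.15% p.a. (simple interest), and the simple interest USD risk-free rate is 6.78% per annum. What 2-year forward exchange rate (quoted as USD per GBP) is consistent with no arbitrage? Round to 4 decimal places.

T = 2 years.
USD growth factor: 1 + 0.0678×2 = 1.135600.
GBP accumulates by 1 + 0.0915×2 = 1.183000.
So F = 1.6995 × 1.135600 / 1.183000 = 1.631405 (USD/GBP).

1.6314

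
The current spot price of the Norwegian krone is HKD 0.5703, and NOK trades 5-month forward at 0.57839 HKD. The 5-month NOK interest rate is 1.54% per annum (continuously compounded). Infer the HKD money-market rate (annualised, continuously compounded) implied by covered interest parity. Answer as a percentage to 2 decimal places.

4.92%

T = 5/12 years.
CIP gives F = S · g_HKD/g_NOK, so g_HKD/g_NOK = 0.57839/0.5703 = 1.0141855.
The NOK side grows by e^(0.0154×5/12) = 1.0064373.
That pins the HKD growth at 1.0207141.
r = ln(1.0207141)/(5/12) = 0.049206 → 4.92%.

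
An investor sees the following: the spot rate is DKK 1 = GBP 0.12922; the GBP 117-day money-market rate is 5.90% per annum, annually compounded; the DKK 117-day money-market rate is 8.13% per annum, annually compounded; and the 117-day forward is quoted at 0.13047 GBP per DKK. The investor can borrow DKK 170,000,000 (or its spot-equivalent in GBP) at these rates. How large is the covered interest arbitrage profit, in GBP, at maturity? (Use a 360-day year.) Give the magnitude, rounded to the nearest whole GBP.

T = 117/360 years.
Invest the DKK and cover forward: 170,000,000 × 1.0257287205 × 0.13047 = GBP 22,750,560.45.
Convert at spot and invest in GBP: 170,000,000 × 0.12922 × 1.01880528 = GBP 22,380,503.11.
The quoted forward overvalues DKK, so borrow GBP, buy DKK at spot, deposit the DKK at 8.13%, and sell the proceeds forward at 0.13047.
The gap between the two covered legs is GBP 370,057.

GBP 370,057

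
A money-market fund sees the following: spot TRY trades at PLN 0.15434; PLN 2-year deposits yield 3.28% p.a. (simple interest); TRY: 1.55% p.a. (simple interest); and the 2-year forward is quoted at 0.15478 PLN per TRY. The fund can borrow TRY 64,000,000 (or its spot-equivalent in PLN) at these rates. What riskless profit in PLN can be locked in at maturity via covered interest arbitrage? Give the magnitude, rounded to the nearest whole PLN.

PLN 312,738

T = 2 years.
Route A — deposit TRY, sell forward: 64,000,000 × 1.031000 × 0.15478 = PLN 10,213,003.52.
Route B — convert at spot, deposit PLN: 64,000,000 × 0.15434 × 1.065600 = PLN 10,525,741.06.
The quoted forward undervalues TRY, so borrow TRY, convert to PLN at spot, deposit the PLN at 3.28%, and buy TRY forward at 0.15478 to cover the loan.
Profit = 10,525,741.06 − 10,213,003.52 = PLN 312,738.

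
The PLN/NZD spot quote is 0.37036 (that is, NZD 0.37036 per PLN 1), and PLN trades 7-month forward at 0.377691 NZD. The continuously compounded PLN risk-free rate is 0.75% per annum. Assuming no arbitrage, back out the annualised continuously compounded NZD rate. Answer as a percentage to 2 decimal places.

T = 7/12 years.
F/S = 0.377691/0.37036 = 1.0197943 = (growth of NZD) / (growth of PLN).
The PLN side grows by e^(0.0075×7/12) = 1.0043846.
Hence g_NZD = 1.0242657.
r = ln(1.0242657)/(7/12) = 0.041102 → 4.11%.

4.11%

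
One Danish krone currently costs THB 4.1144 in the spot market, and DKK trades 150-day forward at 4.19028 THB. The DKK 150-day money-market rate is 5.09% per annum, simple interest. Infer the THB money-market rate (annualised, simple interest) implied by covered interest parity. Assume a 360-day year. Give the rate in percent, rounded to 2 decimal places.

T = 150/360 years.
By CIP, F/S equals the THB-to-DKK growth ratio: 4.19028/4.1144 = 1.0184425.
DKK growth factor: 1 + 0.0509×150/360 = 1.0212083.
That pins the THB growth at 1.0400419.
r = (1.0400419 − 1)/(150/360) = 0.096101 → 9.61%.

9.61%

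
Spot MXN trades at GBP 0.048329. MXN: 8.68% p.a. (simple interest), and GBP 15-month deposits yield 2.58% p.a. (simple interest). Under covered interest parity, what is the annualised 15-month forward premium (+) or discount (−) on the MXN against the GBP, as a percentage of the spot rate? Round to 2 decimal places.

T = 15/12 years.
CIP forward (GBP per MXN) = 0.048329 × 1.032250/1.108500 = 0.045004610.
Annualised premium = (F − S)/S × (1/T) = (0.045004610 − 0.048329)/0.048329 ÷ (15/12) = -5.50%.

-5.50%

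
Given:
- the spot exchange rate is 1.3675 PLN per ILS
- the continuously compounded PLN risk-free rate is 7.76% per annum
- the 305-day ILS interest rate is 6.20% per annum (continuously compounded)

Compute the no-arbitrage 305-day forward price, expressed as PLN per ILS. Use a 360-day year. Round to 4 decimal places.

T = 305/360 years.
PLN growth factor: e^(0.0776×305/360) = 1.0679538.
Growth of 1 ILS over T: e^(0.0620×305/360) = 1.0539318.
Forward (PLN per ILS) = 1.3675 × 1.0679538 / 1.0539318 = 1.385694.

1.3857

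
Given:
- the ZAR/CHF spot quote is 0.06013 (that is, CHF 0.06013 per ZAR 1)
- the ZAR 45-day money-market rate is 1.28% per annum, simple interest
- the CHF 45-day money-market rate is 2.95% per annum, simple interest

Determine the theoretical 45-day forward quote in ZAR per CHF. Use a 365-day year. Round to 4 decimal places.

T = 45/365 years.
Growth of 1 CHF over T: 1 + 0.0295×45/365 = 1.00363699.
ZAR growth factor: 1 + 0.0128×45/365 = 1.00157808.
So F = 0.06013 × 1.00363699 / 1.00157808 = 0.060253607 (CHF/ZAR).
Invert for ZAR per CHF: 1 / 0.060253607 = 16.5965.

16.5965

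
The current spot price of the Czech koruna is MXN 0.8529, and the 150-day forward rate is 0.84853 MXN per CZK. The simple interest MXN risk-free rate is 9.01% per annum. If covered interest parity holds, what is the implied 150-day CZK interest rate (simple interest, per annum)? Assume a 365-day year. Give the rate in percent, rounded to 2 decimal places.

T = 150/365 years.
F/S = 0.84853/0.8529 = 0.9948763 = (growth of MXN) / (growth of CZK).
MXN growth factor: 1 + 0.0901×150/365 = 1.0370274.
So the CZK growth factor = 1.0423682.
(1.0423682 − 1)/T = 0.103096, i.e. 10.31%.

10.31%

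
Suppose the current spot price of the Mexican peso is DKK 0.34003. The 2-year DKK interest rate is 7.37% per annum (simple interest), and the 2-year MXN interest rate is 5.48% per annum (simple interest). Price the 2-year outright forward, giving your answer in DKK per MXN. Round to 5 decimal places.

0.35161

T = 2 years.
DKK growth factor: 1 + 0.0737×2 = 1.147400.
MXN accumulates by 1 + 0.0548×2 = 1.109600.
Forward (DKK per MXN) = 0.34003 × 1.147400 / 1.109600 = 0.3516136.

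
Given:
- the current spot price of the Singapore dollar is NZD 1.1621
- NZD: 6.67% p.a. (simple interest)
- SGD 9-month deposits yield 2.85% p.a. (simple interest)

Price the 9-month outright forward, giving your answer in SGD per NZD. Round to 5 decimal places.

0.83703

T = 9/12 years.
NZD growth factor: 1 + 0.0667×9/12 = 1.050025.
SGD growth factor: 1 + 0.0285×9/12 = 1.021375.
Forward (NZD per SGD) = 1.1621 × 1.050025 / 1.021375 = 1.194697.
Invert for SGD per NZD: 1 / 1.194697 = 0.83703.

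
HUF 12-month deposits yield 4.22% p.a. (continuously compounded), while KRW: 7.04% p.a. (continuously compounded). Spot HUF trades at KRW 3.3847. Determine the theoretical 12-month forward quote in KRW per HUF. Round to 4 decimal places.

3.4815

T = 1 year.
KRW accumulates by e^(0.0704×1) = 1.0729373.
HUF growth factor: e^(0.0422×1) = 1.0431031.
Forward (KRW per HUF) = 3.3847 × 1.0729373 / 1.0431031 = 3.481507.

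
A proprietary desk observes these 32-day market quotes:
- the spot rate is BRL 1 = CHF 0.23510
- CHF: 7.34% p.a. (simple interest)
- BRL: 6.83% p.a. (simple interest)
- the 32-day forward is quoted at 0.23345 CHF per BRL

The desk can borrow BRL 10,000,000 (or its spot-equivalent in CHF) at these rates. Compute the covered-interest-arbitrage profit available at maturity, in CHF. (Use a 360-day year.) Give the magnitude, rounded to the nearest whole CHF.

CHF 17,666

T = 32/360 years.
Route A — deposit BRL, sell forward: 10,000,000 × 1.006071111 × 0.23345 = CHF 2,348,673.01.
Route B — convert at spot, deposit CHF: 10,000,000 × 0.23510 × 1.006524444 = CHF 2,366,338.97.
The quoted forward undervalues BRL, so borrow BRL, convert to CHF at spot, deposit the CHF at 7.34%, and buy BRL forward at 0.23345 to cover the loan.
Profit = 2,366,338.97 − 2,348,673.01 = CHF 17,666.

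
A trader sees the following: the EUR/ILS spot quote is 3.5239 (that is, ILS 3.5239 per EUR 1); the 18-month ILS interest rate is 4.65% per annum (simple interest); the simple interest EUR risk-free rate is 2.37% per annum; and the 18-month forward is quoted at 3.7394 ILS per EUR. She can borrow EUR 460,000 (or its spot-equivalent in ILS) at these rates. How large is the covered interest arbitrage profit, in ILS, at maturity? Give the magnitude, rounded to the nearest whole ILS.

ILS 47,216

T = 18/12 years.
Invest the EUR and cover forward: 460,000 × 1.035550 × 3.7394 = ILS 1,781,274.41.
Convert at spot and invest in ILS: 460,000 × 3.5239 × 1.069750 = ILS 1,734,058.33.
The quoted forward overvalues EUR, so borrow ILS, buy EUR at spot, deposit the EUR at 2.37%, and sell the proceeds forward at 3.7394.
Arbitrage profit = |1,781,274.41 − 1,734,058.33| = ILS 47,216.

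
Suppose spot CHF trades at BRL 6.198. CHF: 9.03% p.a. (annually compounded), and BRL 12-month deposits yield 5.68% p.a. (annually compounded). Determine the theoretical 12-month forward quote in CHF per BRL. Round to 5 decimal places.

0.16646

T = 1 year.
BRL growth factor: (1 + 0.0568)^1 = 1.056800.
Growth of 1 CHF over T: (1 + 0.0903)^1 = 1.090300.
So F = 6.198 × 1.056800 / 1.090300 = 6.007563 (BRL/CHF).
Quoted the other way: 1/6.007563 = 0.16646 CHF per BRL.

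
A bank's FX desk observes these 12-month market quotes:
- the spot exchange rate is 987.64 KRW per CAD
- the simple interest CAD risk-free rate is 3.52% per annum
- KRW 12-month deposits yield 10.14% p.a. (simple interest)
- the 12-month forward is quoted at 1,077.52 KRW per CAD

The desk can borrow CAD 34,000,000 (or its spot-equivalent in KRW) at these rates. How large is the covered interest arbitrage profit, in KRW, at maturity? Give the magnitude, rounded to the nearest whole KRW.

T = 1 year.
Invest the CAD and cover forward: 34,000,000 × 1.035200 × 1077.52 = KRW 37,925,255,936.00.
Convert at spot and invest in KRW: 34,000,000 × 987.64 × 1.101400 = KRW 36,984,747,664.00.
The quoted forward overvalues CAD, so borrow KRW, buy CAD at spot, deposit the CAD at 3.52%, and sell the proceeds forward at 1,077.52.
The gap between the two covered legs is KRW 940,508,272.

KRW 940,508,272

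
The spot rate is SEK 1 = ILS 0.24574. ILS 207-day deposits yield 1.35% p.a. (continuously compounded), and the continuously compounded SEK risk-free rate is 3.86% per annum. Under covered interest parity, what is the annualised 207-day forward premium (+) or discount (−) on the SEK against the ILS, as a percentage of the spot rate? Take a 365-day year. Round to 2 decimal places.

-2.49%

T = 207/365 years.
CIP forward (ILS per SEK) = 0.24574 × 1.0076855/1.0221323 = 0.24226672.
(F − S)/S ÷ T = (0.24226672 − 0.24574)/0.24574/(207/365) = -0.024922 → -2.49%.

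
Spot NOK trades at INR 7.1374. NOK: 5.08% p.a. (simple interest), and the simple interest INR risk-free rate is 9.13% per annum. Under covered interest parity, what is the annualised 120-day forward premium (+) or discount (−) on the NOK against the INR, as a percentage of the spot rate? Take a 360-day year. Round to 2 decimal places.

+3.98%

T = 120/360 years.
No-arbitrage forward: 7.1374 × 1.0304333 / 1.0169333 = 7.2321505 INR/NOK.
(F − S)/S ÷ T = (7.2321505 − 7.1374)/7.1374/(120/360) = 0.039826 → 3.98%.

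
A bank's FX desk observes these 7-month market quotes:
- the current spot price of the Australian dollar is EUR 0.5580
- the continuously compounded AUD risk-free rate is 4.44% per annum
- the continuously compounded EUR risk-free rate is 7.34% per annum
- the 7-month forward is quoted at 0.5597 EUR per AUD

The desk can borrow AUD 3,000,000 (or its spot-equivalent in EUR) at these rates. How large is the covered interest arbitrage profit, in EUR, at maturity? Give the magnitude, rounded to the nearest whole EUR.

T = 7/12 years.
Keep in AUD, deliver into the forward: 3,000,000·1.02623832·0.5597 = EUR 1,723,156.76.
Swap to EUR now, deposit: 3,000,000·0.5580·1.043746524 = EUR 1,747,231.68.
The quoted forward undervalues AUD, so borrow AUD, convert to EUR at spot, deposit the EUR at 7.34%, and buy AUD forward at 0.5597 to cover the loan.
Profit = 1,747,231.68 − 1,723,156.76 = EUR 24,075.

EUR 24,075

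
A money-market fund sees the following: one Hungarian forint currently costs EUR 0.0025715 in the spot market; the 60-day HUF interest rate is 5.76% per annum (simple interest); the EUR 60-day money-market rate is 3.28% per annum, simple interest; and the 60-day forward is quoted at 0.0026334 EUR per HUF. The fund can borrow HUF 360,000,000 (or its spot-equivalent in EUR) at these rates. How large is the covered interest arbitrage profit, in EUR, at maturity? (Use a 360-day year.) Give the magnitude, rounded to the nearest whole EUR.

T = 60/360 years.
Invest the HUF and cover forward: 360,000,000 × 1.009600 × 0.0026334 = EUR 957,125.03.
Convert at spot and invest in EUR: 360,000,000 × 0.0025715 × 1.00546667 = EUR 930,800.72.
The quoted forward overvalues HUF, so borrow EUR, buy HUF at spot, deposit the HUF at 5.76%, and sell the proceeds forward at 0.0026334.
Arbitrage profit = |957,125.03 − 930,800.72| = EUR 26,324.

EUR 26,324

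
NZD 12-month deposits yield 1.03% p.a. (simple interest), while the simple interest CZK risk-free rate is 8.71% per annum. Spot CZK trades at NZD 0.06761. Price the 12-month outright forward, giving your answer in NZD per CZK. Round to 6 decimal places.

0.062834

T = 1 year.
Growth of 1 NZD over T: 1 + 0.0103×1 = 1.010300.
Growth of 1 CZK over T: 1 + 0.0871×1 = 1.087100.
So F = 0.06761 × 1.010300 / 1.087100 = 0.06283358 (NZD/CZK).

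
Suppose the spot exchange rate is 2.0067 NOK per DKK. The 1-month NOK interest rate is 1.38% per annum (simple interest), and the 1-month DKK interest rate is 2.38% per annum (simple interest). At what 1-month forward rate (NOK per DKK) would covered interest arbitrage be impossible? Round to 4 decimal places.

T = 1/12 years.
NOK growth factor: 1 + 0.0138×1/12 = 1.001150.
DKK accumulates by 1 + 0.0238×1/12 = 1.0019833.
CIP: F = S · (grow NOK)/(grow DKK) = 2.0067 × 1.001150/1.0019833 = 2.005031 NOK per DKK.

2.0050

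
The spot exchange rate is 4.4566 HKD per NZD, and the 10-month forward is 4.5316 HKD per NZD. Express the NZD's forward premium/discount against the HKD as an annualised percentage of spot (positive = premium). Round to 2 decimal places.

+2.02%

T = 10/12 years.
Period premium: (4.5316 − 4.4566)/4.4566 = 0.0168290.
Annualise by dividing by T: 0.0168290 / (10/12) = 0.020195 → 2.02%.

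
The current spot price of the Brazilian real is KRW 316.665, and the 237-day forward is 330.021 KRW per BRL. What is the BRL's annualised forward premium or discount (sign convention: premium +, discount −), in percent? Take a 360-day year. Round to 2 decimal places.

T = 237/360 years.
(F − S)/S = (330.021 − 316.665)/316.665 = 0.0421771.
Per annum: 0.0421771 / (237/360) = 0.064066 = 6.41%.

+6.41%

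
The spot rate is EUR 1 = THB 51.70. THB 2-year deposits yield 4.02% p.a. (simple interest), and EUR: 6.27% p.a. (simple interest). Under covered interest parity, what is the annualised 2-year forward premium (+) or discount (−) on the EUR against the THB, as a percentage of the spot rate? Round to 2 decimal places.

-2.00%

T = 2 years.
CIP forward (THB per EUR) = 51.7 × 1.080400/1.125400 = 49.63274.
(F − S)/S ÷ T = (49.63274 − 51.7)/51.7/2 = -0.019993 → -2.00%.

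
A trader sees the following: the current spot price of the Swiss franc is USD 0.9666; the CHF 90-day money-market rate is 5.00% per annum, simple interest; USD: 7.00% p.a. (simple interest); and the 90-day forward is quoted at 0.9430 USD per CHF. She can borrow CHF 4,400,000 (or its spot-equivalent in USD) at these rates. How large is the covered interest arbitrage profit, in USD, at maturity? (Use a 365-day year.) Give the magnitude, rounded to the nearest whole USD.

USD 126,094

T = 90/365 years.
Route A — deposit CHF, sell forward: 4,400,000 × 1.012328767 × 0.9430 = USD 4,200,354.52.
Route B — convert at spot, deposit USD: 4,400,000 × 0.9666 × 1.017260274 = USD 4,326,448.64.
The quoted forward undervalues CHF, so borrow CHF, convert to USD at spot, deposit the USD at 7.00%, and buy CHF forward at 0.9430 to cover the loan.
Profit = 4,326,448.64 − 4,200,354.52 = USD 126,094.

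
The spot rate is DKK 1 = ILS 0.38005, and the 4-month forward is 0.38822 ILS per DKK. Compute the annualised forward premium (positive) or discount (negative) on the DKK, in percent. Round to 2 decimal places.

+6.45%

T = 4/12 years.
DKK trades forward at +2.14972% vs spot over the period.
×(1/T) gives 6.45% p.a.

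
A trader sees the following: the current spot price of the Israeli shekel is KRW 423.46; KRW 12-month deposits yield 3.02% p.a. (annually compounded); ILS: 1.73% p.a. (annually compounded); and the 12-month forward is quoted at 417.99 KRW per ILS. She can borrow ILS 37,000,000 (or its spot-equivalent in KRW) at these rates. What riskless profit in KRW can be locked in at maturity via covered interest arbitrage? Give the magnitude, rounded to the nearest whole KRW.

T = 1 year.
Invest the ILS and cover forward: 37,000,000 × 1.017300 × 417.99 = KRW 15,733,185,399.00.
Convert at spot and invest in KRW: 37,000,000 × 423.46 × 1.030200 = KRW 16,141,194,204.00.
The quoted forward undervalues ILS, so borrow ILS, convert to KRW at spot, deposit the KRW at 3.02%, and buy ILS forward at 417.99 to cover the loan.
Arbitrage profit = |15,733,185,399.00 − 16,141,194,204.00| = KRW 408,008,805.

KRW 408,008,805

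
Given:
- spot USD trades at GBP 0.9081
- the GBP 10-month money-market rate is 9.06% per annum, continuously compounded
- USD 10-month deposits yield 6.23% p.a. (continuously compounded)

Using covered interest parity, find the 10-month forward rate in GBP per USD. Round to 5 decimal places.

0.92977

T = 10/12 years.
GBP accumulates by e^(0.0906×10/12) = 1.0784232.
USD growth factor: e^(0.0623×10/12) = 1.053288.
So F = 0.9081 × 1.0784232 / 1.053288 = 0.9297705 (GBP/USD).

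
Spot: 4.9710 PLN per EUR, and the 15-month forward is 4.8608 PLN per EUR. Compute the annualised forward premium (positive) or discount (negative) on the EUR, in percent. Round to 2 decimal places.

T = 15/12 years.
EUR trades forward at -2.21686% vs spot over the period.
Per annum: -0.0221686 / (15/12) = -0.017735 = -1.77%.

-1.77%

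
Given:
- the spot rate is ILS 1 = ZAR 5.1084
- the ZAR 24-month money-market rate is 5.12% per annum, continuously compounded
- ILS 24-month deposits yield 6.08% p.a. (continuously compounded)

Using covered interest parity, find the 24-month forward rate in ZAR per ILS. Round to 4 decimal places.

T = 2 years.
Growth of 1 ZAR over T: e^(0.0512×2) = 1.1078265.
ILS accumulates by e^(0.0608×2) = 1.1293023.
Forward (ZAR per ILS) = 5.1084 × 1.1078265 / 1.1293023 = 5.011254.

5.0113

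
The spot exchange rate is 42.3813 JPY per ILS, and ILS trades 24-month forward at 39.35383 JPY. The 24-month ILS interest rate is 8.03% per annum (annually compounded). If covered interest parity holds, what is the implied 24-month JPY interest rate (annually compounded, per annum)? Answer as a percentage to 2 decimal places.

4.10%

T = 2 years.
By CIP, F/S equals the JPY-to-ILS growth ratio: 39.35383/42.3813 = 0.9285659.
The ILS side grows by (1 + 0.0803)^2 = 1.1670481.
So the JPY growth factor = 1.0836811.
r = 1.0836811^(1/2) − 1 = 0.041000 → 4.10%.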